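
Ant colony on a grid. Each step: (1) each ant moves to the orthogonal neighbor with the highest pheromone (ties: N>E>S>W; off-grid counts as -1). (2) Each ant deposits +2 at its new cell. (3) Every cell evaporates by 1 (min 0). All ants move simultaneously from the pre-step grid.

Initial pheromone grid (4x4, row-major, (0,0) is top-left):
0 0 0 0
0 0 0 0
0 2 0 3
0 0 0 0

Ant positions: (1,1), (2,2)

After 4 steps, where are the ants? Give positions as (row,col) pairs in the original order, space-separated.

Step 1: ant0:(1,1)->S->(2,1) | ant1:(2,2)->E->(2,3)
  grid max=4 at (2,3)
Step 2: ant0:(2,1)->N->(1,1) | ant1:(2,3)->N->(1,3)
  grid max=3 at (2,3)
Step 3: ant0:(1,1)->S->(2,1) | ant1:(1,3)->S->(2,3)
  grid max=4 at (2,3)
Step 4: ant0:(2,1)->N->(1,1) | ant1:(2,3)->N->(1,3)
  grid max=3 at (2,3)

(1,1) (1,3)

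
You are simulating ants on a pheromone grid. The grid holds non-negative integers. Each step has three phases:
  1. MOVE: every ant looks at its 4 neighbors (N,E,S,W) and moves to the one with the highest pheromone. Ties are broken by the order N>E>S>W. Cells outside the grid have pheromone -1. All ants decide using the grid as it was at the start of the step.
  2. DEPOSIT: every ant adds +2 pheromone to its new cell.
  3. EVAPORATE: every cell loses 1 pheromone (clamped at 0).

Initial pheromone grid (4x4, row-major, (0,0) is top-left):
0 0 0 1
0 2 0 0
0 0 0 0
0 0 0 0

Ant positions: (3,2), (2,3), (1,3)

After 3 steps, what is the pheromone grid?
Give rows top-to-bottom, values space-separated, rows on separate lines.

After step 1: ants at (2,2),(1,3),(0,3)
  0 0 0 2
  0 1 0 1
  0 0 1 0
  0 0 0 0
After step 2: ants at (1,2),(0,3),(1,3)
  0 0 0 3
  0 0 1 2
  0 0 0 0
  0 0 0 0
After step 3: ants at (1,3),(1,3),(0,3)
  0 0 0 4
  0 0 0 5
  0 0 0 0
  0 0 0 0

0 0 0 4
0 0 0 5
0 0 0 0
0 0 0 0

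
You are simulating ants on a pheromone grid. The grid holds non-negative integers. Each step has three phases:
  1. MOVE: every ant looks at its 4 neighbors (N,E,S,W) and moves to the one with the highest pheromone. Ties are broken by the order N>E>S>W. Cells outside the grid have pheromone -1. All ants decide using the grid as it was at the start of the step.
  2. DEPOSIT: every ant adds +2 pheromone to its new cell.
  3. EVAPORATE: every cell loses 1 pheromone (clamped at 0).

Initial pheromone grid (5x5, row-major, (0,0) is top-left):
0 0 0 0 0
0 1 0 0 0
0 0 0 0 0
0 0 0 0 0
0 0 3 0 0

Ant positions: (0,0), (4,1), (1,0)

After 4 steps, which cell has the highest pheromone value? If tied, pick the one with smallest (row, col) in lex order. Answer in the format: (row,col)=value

Answer: (1,1)=5

Derivation:
Step 1: ant0:(0,0)->E->(0,1) | ant1:(4,1)->E->(4,2) | ant2:(1,0)->E->(1,1)
  grid max=4 at (4,2)
Step 2: ant0:(0,1)->S->(1,1) | ant1:(4,2)->N->(3,2) | ant2:(1,1)->N->(0,1)
  grid max=3 at (1,1)
Step 3: ant0:(1,1)->N->(0,1) | ant1:(3,2)->S->(4,2) | ant2:(0,1)->S->(1,1)
  grid max=4 at (1,1)
Step 4: ant0:(0,1)->S->(1,1) | ant1:(4,2)->N->(3,2) | ant2:(1,1)->N->(0,1)
  grid max=5 at (1,1)
Final grid:
  0 4 0 0 0
  0 5 0 0 0
  0 0 0 0 0
  0 0 1 0 0
  0 0 3 0 0
Max pheromone 5 at (1,1)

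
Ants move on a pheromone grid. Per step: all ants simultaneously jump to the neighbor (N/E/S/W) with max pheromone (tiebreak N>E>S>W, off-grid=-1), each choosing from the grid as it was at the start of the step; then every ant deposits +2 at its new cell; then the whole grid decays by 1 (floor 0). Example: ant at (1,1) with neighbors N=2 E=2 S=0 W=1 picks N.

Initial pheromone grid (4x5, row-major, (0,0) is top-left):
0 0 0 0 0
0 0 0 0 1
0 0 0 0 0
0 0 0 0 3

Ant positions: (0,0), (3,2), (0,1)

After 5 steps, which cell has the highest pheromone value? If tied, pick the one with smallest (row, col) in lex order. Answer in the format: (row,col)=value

Answer: (0,2)=9

Derivation:
Step 1: ant0:(0,0)->E->(0,1) | ant1:(3,2)->N->(2,2) | ant2:(0,1)->E->(0,2)
  grid max=2 at (3,4)
Step 2: ant0:(0,1)->E->(0,2) | ant1:(2,2)->N->(1,2) | ant2:(0,2)->W->(0,1)
  grid max=2 at (0,1)
Step 3: ant0:(0,2)->W->(0,1) | ant1:(1,2)->N->(0,2) | ant2:(0,1)->E->(0,2)
  grid max=5 at (0,2)
Step 4: ant0:(0,1)->E->(0,2) | ant1:(0,2)->W->(0,1) | ant2:(0,2)->W->(0,1)
  grid max=6 at (0,1)
Step 5: ant0:(0,2)->W->(0,1) | ant1:(0,1)->E->(0,2) | ant2:(0,1)->E->(0,2)
  grid max=9 at (0,2)
Final grid:
  0 7 9 0 0
  0 0 0 0 0
  0 0 0 0 0
  0 0 0 0 0
Max pheromone 9 at (0,2)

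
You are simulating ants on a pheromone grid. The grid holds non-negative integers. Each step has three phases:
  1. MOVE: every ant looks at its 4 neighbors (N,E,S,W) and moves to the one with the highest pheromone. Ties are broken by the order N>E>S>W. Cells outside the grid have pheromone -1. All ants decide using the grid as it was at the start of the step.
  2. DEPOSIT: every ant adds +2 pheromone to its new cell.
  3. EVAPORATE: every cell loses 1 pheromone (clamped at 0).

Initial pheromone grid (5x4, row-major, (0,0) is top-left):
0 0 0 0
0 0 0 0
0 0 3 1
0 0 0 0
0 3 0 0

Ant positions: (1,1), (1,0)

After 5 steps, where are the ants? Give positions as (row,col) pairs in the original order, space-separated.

Step 1: ant0:(1,1)->N->(0,1) | ant1:(1,0)->N->(0,0)
  grid max=2 at (2,2)
Step 2: ant0:(0,1)->W->(0,0) | ant1:(0,0)->E->(0,1)
  grid max=2 at (0,0)
Step 3: ant0:(0,0)->E->(0,1) | ant1:(0,1)->W->(0,0)
  grid max=3 at (0,0)
Step 4: ant0:(0,1)->W->(0,0) | ant1:(0,0)->E->(0,1)
  grid max=4 at (0,0)
Step 5: ant0:(0,0)->E->(0,1) | ant1:(0,1)->W->(0,0)
  grid max=5 at (0,0)

(0,1) (0,0)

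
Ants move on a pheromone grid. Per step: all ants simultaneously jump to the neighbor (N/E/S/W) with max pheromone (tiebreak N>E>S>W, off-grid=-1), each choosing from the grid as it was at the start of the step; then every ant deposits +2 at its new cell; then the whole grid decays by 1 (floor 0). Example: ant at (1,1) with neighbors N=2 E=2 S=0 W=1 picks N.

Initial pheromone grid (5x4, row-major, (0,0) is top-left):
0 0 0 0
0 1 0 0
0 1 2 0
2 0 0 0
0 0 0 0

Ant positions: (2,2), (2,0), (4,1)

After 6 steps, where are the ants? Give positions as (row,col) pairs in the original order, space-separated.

Step 1: ant0:(2,2)->W->(2,1) | ant1:(2,0)->S->(3,0) | ant2:(4,1)->N->(3,1)
  grid max=3 at (3,0)
Step 2: ant0:(2,1)->E->(2,2) | ant1:(3,0)->E->(3,1) | ant2:(3,1)->W->(3,0)
  grid max=4 at (3,0)
Step 3: ant0:(2,2)->W->(2,1) | ant1:(3,1)->W->(3,0) | ant2:(3,0)->E->(3,1)
  grid max=5 at (3,0)
Step 4: ant0:(2,1)->S->(3,1) | ant1:(3,0)->E->(3,1) | ant2:(3,1)->W->(3,0)
  grid max=6 at (3,0)
Step 5: ant0:(3,1)->W->(3,0) | ant1:(3,1)->W->(3,0) | ant2:(3,0)->E->(3,1)
  grid max=9 at (3,0)
Step 6: ant0:(3,0)->E->(3,1) | ant1:(3,0)->E->(3,1) | ant2:(3,1)->W->(3,0)
  grid max=10 at (3,0)

(3,1) (3,1) (3,0)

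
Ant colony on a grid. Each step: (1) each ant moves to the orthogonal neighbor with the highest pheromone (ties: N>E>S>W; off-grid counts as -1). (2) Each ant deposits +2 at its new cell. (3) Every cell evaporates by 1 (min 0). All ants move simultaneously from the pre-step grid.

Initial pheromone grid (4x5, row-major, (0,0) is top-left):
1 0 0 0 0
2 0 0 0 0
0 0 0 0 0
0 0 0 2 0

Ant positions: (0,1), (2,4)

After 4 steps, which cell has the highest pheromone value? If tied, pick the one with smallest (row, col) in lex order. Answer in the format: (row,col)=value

Step 1: ant0:(0,1)->W->(0,0) | ant1:(2,4)->N->(1,4)
  grid max=2 at (0,0)
Step 2: ant0:(0,0)->S->(1,0) | ant1:(1,4)->N->(0,4)
  grid max=2 at (1,0)
Step 3: ant0:(1,0)->N->(0,0) | ant1:(0,4)->S->(1,4)
  grid max=2 at (0,0)
Step 4: ant0:(0,0)->S->(1,0) | ant1:(1,4)->N->(0,4)
  grid max=2 at (1,0)
Final grid:
  1 0 0 0 1
  2 0 0 0 0
  0 0 0 0 0
  0 0 0 0 0
Max pheromone 2 at (1,0)

Answer: (1,0)=2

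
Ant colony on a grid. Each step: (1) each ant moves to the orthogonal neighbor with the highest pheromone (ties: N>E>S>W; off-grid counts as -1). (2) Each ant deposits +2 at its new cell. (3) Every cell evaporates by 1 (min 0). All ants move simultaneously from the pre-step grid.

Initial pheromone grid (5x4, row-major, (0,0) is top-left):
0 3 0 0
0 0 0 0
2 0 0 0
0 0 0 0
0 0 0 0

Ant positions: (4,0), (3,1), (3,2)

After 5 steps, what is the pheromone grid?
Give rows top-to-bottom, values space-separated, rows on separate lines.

After step 1: ants at (3,0),(2,1),(2,2)
  0 2 0 0
  0 0 0 0
  1 1 1 0
  1 0 0 0
  0 0 0 0
After step 2: ants at (2,0),(2,2),(2,1)
  0 1 0 0
  0 0 0 0
  2 2 2 0
  0 0 0 0
  0 0 0 0
After step 3: ants at (2,1),(2,1),(2,2)
  0 0 0 0
  0 0 0 0
  1 5 3 0
  0 0 0 0
  0 0 0 0
After step 4: ants at (2,2),(2,2),(2,1)
  0 0 0 0
  0 0 0 0
  0 6 6 0
  0 0 0 0
  0 0 0 0
After step 5: ants at (2,1),(2,1),(2,2)
  0 0 0 0
  0 0 0 0
  0 9 7 0
  0 0 0 0
  0 0 0 0

0 0 0 0
0 0 0 0
0 9 7 0
0 0 0 0
0 0 0 0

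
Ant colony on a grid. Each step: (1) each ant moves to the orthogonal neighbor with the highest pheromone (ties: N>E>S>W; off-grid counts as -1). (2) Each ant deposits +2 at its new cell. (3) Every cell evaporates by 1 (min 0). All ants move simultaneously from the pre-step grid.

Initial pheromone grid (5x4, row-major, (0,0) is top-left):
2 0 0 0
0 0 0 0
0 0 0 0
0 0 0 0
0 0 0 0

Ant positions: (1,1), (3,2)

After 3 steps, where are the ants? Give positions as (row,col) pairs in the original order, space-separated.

Step 1: ant0:(1,1)->N->(0,1) | ant1:(3,2)->N->(2,2)
  grid max=1 at (0,0)
Step 2: ant0:(0,1)->W->(0,0) | ant1:(2,2)->N->(1,2)
  grid max=2 at (0,0)
Step 3: ant0:(0,0)->E->(0,1) | ant1:(1,2)->N->(0,2)
  grid max=1 at (0,0)

(0,1) (0,2)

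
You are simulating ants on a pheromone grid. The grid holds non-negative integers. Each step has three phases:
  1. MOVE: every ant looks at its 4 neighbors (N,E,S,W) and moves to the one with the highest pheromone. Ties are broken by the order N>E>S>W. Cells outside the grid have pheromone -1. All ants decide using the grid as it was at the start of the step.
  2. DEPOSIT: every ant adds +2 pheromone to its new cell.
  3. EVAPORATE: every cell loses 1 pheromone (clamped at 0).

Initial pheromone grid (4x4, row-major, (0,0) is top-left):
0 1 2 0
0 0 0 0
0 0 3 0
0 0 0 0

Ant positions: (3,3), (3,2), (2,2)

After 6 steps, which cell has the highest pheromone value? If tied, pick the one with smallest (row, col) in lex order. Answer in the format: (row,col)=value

Answer: (2,2)=15

Derivation:
Step 1: ant0:(3,3)->N->(2,3) | ant1:(3,2)->N->(2,2) | ant2:(2,2)->N->(1,2)
  grid max=4 at (2,2)
Step 2: ant0:(2,3)->W->(2,2) | ant1:(2,2)->N->(1,2) | ant2:(1,2)->S->(2,2)
  grid max=7 at (2,2)
Step 3: ant0:(2,2)->N->(1,2) | ant1:(1,2)->S->(2,2) | ant2:(2,2)->N->(1,2)
  grid max=8 at (2,2)
Step 4: ant0:(1,2)->S->(2,2) | ant1:(2,2)->N->(1,2) | ant2:(1,2)->S->(2,2)
  grid max=11 at (2,2)
Step 5: ant0:(2,2)->N->(1,2) | ant1:(1,2)->S->(2,2) | ant2:(2,2)->N->(1,2)
  grid max=12 at (2,2)
Step 6: ant0:(1,2)->S->(2,2) | ant1:(2,2)->N->(1,2) | ant2:(1,2)->S->(2,2)
  grid max=15 at (2,2)
Final grid:
  0 0 0 0
  0 0 10 0
  0 0 15 0
  0 0 0 0
Max pheromone 15 at (2,2)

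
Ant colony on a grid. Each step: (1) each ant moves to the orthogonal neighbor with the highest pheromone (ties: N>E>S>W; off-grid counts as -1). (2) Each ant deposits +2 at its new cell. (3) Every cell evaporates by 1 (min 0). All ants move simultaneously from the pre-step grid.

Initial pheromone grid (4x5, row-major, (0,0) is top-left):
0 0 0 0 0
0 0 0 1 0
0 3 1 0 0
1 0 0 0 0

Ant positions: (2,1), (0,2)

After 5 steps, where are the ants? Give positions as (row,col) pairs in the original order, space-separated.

Step 1: ant0:(2,1)->E->(2,2) | ant1:(0,2)->E->(0,3)
  grid max=2 at (2,1)
Step 2: ant0:(2,2)->W->(2,1) | ant1:(0,3)->E->(0,4)
  grid max=3 at (2,1)
Step 3: ant0:(2,1)->E->(2,2) | ant1:(0,4)->S->(1,4)
  grid max=2 at (2,1)
Step 4: ant0:(2,2)->W->(2,1) | ant1:(1,4)->N->(0,4)
  grid max=3 at (2,1)
Step 5: ant0:(2,1)->E->(2,2) | ant1:(0,4)->S->(1,4)
  grid max=2 at (2,1)

(2,2) (1,4)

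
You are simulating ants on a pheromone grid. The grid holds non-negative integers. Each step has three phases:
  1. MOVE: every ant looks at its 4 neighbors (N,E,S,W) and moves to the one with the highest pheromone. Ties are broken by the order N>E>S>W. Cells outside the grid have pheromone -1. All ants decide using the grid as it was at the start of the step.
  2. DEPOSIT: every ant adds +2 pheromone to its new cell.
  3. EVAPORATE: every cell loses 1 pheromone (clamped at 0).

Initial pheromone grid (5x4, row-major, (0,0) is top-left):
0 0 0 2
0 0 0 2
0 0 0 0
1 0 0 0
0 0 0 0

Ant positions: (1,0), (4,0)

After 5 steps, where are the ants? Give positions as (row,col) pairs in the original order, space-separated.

Step 1: ant0:(1,0)->N->(0,0) | ant1:(4,0)->N->(3,0)
  grid max=2 at (3,0)
Step 2: ant0:(0,0)->E->(0,1) | ant1:(3,0)->N->(2,0)
  grid max=1 at (0,1)
Step 3: ant0:(0,1)->E->(0,2) | ant1:(2,0)->S->(3,0)
  grid max=2 at (3,0)
Step 4: ant0:(0,2)->E->(0,3) | ant1:(3,0)->N->(2,0)
  grid max=1 at (0,3)
Step 5: ant0:(0,3)->S->(1,3) | ant1:(2,0)->S->(3,0)
  grid max=2 at (3,0)

(1,3) (3,0)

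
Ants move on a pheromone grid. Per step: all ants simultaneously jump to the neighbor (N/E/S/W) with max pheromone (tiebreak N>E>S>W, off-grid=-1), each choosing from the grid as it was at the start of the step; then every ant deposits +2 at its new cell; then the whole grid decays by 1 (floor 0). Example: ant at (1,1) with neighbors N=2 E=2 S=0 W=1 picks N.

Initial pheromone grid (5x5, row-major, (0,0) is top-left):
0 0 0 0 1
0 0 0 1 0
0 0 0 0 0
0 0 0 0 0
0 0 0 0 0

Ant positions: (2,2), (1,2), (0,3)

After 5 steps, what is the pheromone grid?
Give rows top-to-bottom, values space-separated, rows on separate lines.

After step 1: ants at (1,2),(1,3),(0,4)
  0 0 0 0 2
  0 0 1 2 0
  0 0 0 0 0
  0 0 0 0 0
  0 0 0 0 0
After step 2: ants at (1,3),(1,2),(1,4)
  0 0 0 0 1
  0 0 2 3 1
  0 0 0 0 0
  0 0 0 0 0
  0 0 0 0 0
After step 3: ants at (1,2),(1,3),(1,3)
  0 0 0 0 0
  0 0 3 6 0
  0 0 0 0 0
  0 0 0 0 0
  0 0 0 0 0
After step 4: ants at (1,3),(1,2),(1,2)
  0 0 0 0 0
  0 0 6 7 0
  0 0 0 0 0
  0 0 0 0 0
  0 0 0 0 0
After step 5: ants at (1,2),(1,3),(1,3)
  0 0 0 0 0
  0 0 7 10 0
  0 0 0 0 0
  0 0 0 0 0
  0 0 0 0 0

0 0 0 0 0
0 0 7 10 0
0 0 0 0 0
0 0 0 0 0
0 0 0 0 0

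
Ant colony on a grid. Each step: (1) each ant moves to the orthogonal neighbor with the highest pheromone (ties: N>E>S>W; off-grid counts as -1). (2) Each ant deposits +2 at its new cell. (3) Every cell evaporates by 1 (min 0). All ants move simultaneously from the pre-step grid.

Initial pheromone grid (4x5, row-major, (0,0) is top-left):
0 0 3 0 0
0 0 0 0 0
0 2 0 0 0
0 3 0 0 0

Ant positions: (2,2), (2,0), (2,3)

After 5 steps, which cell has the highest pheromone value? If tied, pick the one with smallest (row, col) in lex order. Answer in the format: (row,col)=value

Step 1: ant0:(2,2)->W->(2,1) | ant1:(2,0)->E->(2,1) | ant2:(2,3)->N->(1,3)
  grid max=5 at (2,1)
Step 2: ant0:(2,1)->S->(3,1) | ant1:(2,1)->S->(3,1) | ant2:(1,3)->N->(0,3)
  grid max=5 at (3,1)
Step 3: ant0:(3,1)->N->(2,1) | ant1:(3,1)->N->(2,1) | ant2:(0,3)->W->(0,2)
  grid max=7 at (2,1)
Step 4: ant0:(2,1)->S->(3,1) | ant1:(2,1)->S->(3,1) | ant2:(0,2)->E->(0,3)
  grid max=7 at (3,1)
Step 5: ant0:(3,1)->N->(2,1) | ant1:(3,1)->N->(2,1) | ant2:(0,3)->W->(0,2)
  grid max=9 at (2,1)
Final grid:
  0 0 2 0 0
  0 0 0 0 0
  0 9 0 0 0
  0 6 0 0 0
Max pheromone 9 at (2,1)

Answer: (2,1)=9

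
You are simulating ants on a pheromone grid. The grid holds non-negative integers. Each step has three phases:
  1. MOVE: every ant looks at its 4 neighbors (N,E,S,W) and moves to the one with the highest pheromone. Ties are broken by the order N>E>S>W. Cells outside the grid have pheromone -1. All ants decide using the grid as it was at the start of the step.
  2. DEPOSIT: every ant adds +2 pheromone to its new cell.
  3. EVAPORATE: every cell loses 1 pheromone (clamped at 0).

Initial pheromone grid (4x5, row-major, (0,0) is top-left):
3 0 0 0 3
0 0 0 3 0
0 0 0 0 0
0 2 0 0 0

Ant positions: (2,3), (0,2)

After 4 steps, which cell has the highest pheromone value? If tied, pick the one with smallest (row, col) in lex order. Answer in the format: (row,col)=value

Answer: (1,3)=7

Derivation:
Step 1: ant0:(2,3)->N->(1,3) | ant1:(0,2)->E->(0,3)
  grid max=4 at (1,3)
Step 2: ant0:(1,3)->N->(0,3) | ant1:(0,3)->S->(1,3)
  grid max=5 at (1,3)
Step 3: ant0:(0,3)->S->(1,3) | ant1:(1,3)->N->(0,3)
  grid max=6 at (1,3)
Step 4: ant0:(1,3)->N->(0,3) | ant1:(0,3)->S->(1,3)
  grid max=7 at (1,3)
Final grid:
  0 0 0 4 0
  0 0 0 7 0
  0 0 0 0 0
  0 0 0 0 0
Max pheromone 7 at (1,3)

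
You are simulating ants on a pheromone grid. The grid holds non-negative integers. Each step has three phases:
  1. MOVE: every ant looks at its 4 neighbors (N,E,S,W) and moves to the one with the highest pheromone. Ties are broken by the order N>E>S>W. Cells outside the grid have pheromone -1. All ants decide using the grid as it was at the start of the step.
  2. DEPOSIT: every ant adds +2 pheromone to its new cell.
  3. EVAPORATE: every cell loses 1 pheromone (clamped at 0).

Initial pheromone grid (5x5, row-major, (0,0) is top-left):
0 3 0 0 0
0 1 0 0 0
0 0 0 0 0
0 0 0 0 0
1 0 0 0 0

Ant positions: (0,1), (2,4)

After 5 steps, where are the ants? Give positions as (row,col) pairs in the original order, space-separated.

Step 1: ant0:(0,1)->S->(1,1) | ant1:(2,4)->N->(1,4)
  grid max=2 at (0,1)
Step 2: ant0:(1,1)->N->(0,1) | ant1:(1,4)->N->(0,4)
  grid max=3 at (0,1)
Step 3: ant0:(0,1)->S->(1,1) | ant1:(0,4)->S->(1,4)
  grid max=2 at (0,1)
Step 4: ant0:(1,1)->N->(0,1) | ant1:(1,4)->N->(0,4)
  grid max=3 at (0,1)
Step 5: ant0:(0,1)->S->(1,1) | ant1:(0,4)->S->(1,4)
  grid max=2 at (0,1)

(1,1) (1,4)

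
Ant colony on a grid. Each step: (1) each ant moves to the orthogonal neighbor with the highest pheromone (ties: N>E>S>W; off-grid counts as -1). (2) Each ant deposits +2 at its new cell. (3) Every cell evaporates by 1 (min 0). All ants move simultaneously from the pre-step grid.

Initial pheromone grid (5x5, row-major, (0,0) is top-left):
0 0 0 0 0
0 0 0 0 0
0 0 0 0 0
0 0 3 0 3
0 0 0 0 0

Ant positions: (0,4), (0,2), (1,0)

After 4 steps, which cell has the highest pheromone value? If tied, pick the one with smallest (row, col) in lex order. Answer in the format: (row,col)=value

Answer: (0,4)=5

Derivation:
Step 1: ant0:(0,4)->S->(1,4) | ant1:(0,2)->E->(0,3) | ant2:(1,0)->N->(0,0)
  grid max=2 at (3,2)
Step 2: ant0:(1,4)->N->(0,4) | ant1:(0,3)->E->(0,4) | ant2:(0,0)->E->(0,1)
  grid max=3 at (0,4)
Step 3: ant0:(0,4)->S->(1,4) | ant1:(0,4)->S->(1,4) | ant2:(0,1)->E->(0,2)
  grid max=3 at (1,4)
Step 4: ant0:(1,4)->N->(0,4) | ant1:(1,4)->N->(0,4) | ant2:(0,2)->E->(0,3)
  grid max=5 at (0,4)
Final grid:
  0 0 0 1 5
  0 0 0 0 2
  0 0 0 0 0
  0 0 0 0 0
  0 0 0 0 0
Max pheromone 5 at (0,4)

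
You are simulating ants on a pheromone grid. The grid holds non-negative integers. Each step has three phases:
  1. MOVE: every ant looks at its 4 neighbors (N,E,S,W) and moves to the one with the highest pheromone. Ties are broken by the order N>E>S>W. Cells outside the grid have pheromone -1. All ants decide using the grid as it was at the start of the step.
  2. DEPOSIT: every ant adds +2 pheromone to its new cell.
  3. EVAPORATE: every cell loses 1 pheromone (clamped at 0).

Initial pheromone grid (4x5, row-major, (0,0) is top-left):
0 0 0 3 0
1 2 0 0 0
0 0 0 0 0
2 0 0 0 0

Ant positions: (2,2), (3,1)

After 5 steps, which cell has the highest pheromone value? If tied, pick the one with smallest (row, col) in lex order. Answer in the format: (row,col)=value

Answer: (3,0)=3

Derivation:
Step 1: ant0:(2,2)->N->(1,2) | ant1:(3,1)->W->(3,0)
  grid max=3 at (3,0)
Step 2: ant0:(1,2)->W->(1,1) | ant1:(3,0)->N->(2,0)
  grid max=2 at (1,1)
Step 3: ant0:(1,1)->N->(0,1) | ant1:(2,0)->S->(3,0)
  grid max=3 at (3,0)
Step 4: ant0:(0,1)->S->(1,1) | ant1:(3,0)->N->(2,0)
  grid max=2 at (1,1)
Step 5: ant0:(1,1)->N->(0,1) | ant1:(2,0)->S->(3,0)
  grid max=3 at (3,0)
Final grid:
  0 1 0 0 0
  0 1 0 0 0
  0 0 0 0 0
  3 0 0 0 0
Max pheromone 3 at (3,0)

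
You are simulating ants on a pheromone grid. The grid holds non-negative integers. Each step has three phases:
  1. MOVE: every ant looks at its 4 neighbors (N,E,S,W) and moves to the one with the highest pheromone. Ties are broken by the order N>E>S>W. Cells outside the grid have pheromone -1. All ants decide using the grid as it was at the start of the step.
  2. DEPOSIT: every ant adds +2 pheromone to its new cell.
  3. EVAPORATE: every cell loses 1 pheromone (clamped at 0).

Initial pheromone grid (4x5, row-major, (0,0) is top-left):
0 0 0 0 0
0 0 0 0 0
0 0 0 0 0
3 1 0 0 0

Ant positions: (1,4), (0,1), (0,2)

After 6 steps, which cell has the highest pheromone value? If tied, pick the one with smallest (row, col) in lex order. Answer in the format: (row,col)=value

Step 1: ant0:(1,4)->N->(0,4) | ant1:(0,1)->E->(0,2) | ant2:(0,2)->E->(0,3)
  grid max=2 at (3,0)
Step 2: ant0:(0,4)->W->(0,3) | ant1:(0,2)->E->(0,3) | ant2:(0,3)->E->(0,4)
  grid max=4 at (0,3)
Step 3: ant0:(0,3)->E->(0,4) | ant1:(0,3)->E->(0,4) | ant2:(0,4)->W->(0,3)
  grid max=5 at (0,3)
Step 4: ant0:(0,4)->W->(0,3) | ant1:(0,4)->W->(0,3) | ant2:(0,3)->E->(0,4)
  grid max=8 at (0,3)
Step 5: ant0:(0,3)->E->(0,4) | ant1:(0,3)->E->(0,4) | ant2:(0,4)->W->(0,3)
  grid max=9 at (0,3)
Step 6: ant0:(0,4)->W->(0,3) | ant1:(0,4)->W->(0,3) | ant2:(0,3)->E->(0,4)
  grid max=12 at (0,3)
Final grid:
  0 0 0 12 10
  0 0 0 0 0
  0 0 0 0 0
  0 0 0 0 0
Max pheromone 12 at (0,3)

Answer: (0,3)=12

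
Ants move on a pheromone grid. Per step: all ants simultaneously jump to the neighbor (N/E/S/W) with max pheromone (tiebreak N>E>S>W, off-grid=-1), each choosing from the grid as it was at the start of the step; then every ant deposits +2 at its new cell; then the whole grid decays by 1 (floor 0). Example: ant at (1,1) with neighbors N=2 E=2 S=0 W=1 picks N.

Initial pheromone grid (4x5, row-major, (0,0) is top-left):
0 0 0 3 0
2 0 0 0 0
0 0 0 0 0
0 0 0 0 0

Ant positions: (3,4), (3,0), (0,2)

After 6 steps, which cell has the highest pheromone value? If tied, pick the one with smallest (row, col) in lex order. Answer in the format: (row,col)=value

Step 1: ant0:(3,4)->N->(2,4) | ant1:(3,0)->N->(2,0) | ant2:(0,2)->E->(0,3)
  grid max=4 at (0,3)
Step 2: ant0:(2,4)->N->(1,4) | ant1:(2,0)->N->(1,0) | ant2:(0,3)->E->(0,4)
  grid max=3 at (0,3)
Step 3: ant0:(1,4)->N->(0,4) | ant1:(1,0)->N->(0,0) | ant2:(0,4)->W->(0,3)
  grid max=4 at (0,3)
Step 4: ant0:(0,4)->W->(0,3) | ant1:(0,0)->S->(1,0) | ant2:(0,3)->E->(0,4)
  grid max=5 at (0,3)
Step 5: ant0:(0,3)->E->(0,4) | ant1:(1,0)->N->(0,0) | ant2:(0,4)->W->(0,3)
  grid max=6 at (0,3)
Step 6: ant0:(0,4)->W->(0,3) | ant1:(0,0)->S->(1,0) | ant2:(0,3)->E->(0,4)
  grid max=7 at (0,3)
Final grid:
  0 0 0 7 5
  2 0 0 0 0
  0 0 0 0 0
  0 0 0 0 0
Max pheromone 7 at (0,3)

Answer: (0,3)=7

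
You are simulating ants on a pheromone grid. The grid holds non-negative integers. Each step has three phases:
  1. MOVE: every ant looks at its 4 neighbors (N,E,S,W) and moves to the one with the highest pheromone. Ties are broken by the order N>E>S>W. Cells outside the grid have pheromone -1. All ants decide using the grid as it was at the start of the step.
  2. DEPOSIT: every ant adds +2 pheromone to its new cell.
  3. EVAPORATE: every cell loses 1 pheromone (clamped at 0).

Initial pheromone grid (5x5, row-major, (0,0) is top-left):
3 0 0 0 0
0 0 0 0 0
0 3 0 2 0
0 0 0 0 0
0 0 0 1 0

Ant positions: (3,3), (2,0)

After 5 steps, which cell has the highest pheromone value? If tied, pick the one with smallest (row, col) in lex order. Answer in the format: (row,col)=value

Answer: (2,1)=4

Derivation:
Step 1: ant0:(3,3)->N->(2,3) | ant1:(2,0)->E->(2,1)
  grid max=4 at (2,1)
Step 2: ant0:(2,3)->N->(1,3) | ant1:(2,1)->N->(1,1)
  grid max=3 at (2,1)
Step 3: ant0:(1,3)->S->(2,3) | ant1:(1,1)->S->(2,1)
  grid max=4 at (2,1)
Step 4: ant0:(2,3)->N->(1,3) | ant1:(2,1)->N->(1,1)
  grid max=3 at (2,1)
Step 5: ant0:(1,3)->S->(2,3) | ant1:(1,1)->S->(2,1)
  grid max=4 at (2,1)
Final grid:
  0 0 0 0 0
  0 0 0 0 0
  0 4 0 3 0
  0 0 0 0 0
  0 0 0 0 0
Max pheromone 4 at (2,1)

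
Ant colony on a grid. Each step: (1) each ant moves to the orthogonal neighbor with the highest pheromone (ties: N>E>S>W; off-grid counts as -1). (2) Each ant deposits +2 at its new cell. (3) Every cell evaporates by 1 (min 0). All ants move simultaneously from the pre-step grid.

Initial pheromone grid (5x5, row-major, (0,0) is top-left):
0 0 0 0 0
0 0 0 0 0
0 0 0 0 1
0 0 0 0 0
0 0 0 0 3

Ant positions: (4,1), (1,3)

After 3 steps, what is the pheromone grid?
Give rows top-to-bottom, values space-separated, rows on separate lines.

After step 1: ants at (3,1),(0,3)
  0 0 0 1 0
  0 0 0 0 0
  0 0 0 0 0
  0 1 0 0 0
  0 0 0 0 2
After step 2: ants at (2,1),(0,4)
  0 0 0 0 1
  0 0 0 0 0
  0 1 0 0 0
  0 0 0 0 0
  0 0 0 0 1
After step 3: ants at (1,1),(1,4)
  0 0 0 0 0
  0 1 0 0 1
  0 0 0 0 0
  0 0 0 0 0
  0 0 0 0 0

0 0 0 0 0
0 1 0 0 1
0 0 0 0 0
0 0 0 0 0
0 0 0 0 0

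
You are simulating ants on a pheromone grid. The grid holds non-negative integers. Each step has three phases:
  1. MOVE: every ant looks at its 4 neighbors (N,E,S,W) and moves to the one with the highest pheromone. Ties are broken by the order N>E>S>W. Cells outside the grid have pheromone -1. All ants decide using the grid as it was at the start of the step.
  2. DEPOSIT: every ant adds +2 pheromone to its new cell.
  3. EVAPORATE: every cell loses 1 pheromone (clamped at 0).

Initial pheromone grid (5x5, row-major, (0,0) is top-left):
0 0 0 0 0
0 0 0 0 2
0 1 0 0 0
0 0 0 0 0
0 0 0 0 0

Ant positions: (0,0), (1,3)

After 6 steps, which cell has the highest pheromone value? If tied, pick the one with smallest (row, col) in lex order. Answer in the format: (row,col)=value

Answer: (0,4)=5

Derivation:
Step 1: ant0:(0,0)->E->(0,1) | ant1:(1,3)->E->(1,4)
  grid max=3 at (1,4)
Step 2: ant0:(0,1)->E->(0,2) | ant1:(1,4)->N->(0,4)
  grid max=2 at (1,4)
Step 3: ant0:(0,2)->E->(0,3) | ant1:(0,4)->S->(1,4)
  grid max=3 at (1,4)
Step 4: ant0:(0,3)->E->(0,4) | ant1:(1,4)->N->(0,4)
  grid max=3 at (0,4)
Step 5: ant0:(0,4)->S->(1,4) | ant1:(0,4)->S->(1,4)
  grid max=5 at (1,4)
Step 6: ant0:(1,4)->N->(0,4) | ant1:(1,4)->N->(0,4)
  grid max=5 at (0,4)
Final grid:
  0 0 0 0 5
  0 0 0 0 4
  0 0 0 0 0
  0 0 0 0 0
  0 0 0 0 0
Max pheromone 5 at (0,4)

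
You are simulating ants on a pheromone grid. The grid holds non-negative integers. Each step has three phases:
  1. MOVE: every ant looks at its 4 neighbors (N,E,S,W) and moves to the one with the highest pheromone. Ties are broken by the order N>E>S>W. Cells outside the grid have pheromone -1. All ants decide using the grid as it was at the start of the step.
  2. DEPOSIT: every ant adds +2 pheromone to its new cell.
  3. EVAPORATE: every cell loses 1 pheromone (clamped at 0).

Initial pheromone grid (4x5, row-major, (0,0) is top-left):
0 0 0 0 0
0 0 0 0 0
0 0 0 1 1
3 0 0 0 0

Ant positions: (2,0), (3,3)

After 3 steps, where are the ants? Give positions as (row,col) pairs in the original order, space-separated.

Step 1: ant0:(2,0)->S->(3,0) | ant1:(3,3)->N->(2,3)
  grid max=4 at (3,0)
Step 2: ant0:(3,0)->N->(2,0) | ant1:(2,3)->N->(1,3)
  grid max=3 at (3,0)
Step 3: ant0:(2,0)->S->(3,0) | ant1:(1,3)->S->(2,3)
  grid max=4 at (3,0)

(3,0) (2,3)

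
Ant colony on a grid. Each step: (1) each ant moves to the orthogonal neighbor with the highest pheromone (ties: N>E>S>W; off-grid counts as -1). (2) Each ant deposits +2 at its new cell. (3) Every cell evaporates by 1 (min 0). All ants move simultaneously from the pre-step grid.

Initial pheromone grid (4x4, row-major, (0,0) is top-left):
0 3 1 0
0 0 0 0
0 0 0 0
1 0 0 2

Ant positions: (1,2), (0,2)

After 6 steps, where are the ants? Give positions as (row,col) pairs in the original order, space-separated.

Step 1: ant0:(1,2)->N->(0,2) | ant1:(0,2)->W->(0,1)
  grid max=4 at (0,1)
Step 2: ant0:(0,2)->W->(0,1) | ant1:(0,1)->E->(0,2)
  grid max=5 at (0,1)
Step 3: ant0:(0,1)->E->(0,2) | ant1:(0,2)->W->(0,1)
  grid max=6 at (0,1)
Step 4: ant0:(0,2)->W->(0,1) | ant1:(0,1)->E->(0,2)
  grid max=7 at (0,1)
Step 5: ant0:(0,1)->E->(0,2) | ant1:(0,2)->W->(0,1)
  grid max=8 at (0,1)
Step 6: ant0:(0,2)->W->(0,1) | ant1:(0,1)->E->(0,2)
  grid max=9 at (0,1)

(0,1) (0,2)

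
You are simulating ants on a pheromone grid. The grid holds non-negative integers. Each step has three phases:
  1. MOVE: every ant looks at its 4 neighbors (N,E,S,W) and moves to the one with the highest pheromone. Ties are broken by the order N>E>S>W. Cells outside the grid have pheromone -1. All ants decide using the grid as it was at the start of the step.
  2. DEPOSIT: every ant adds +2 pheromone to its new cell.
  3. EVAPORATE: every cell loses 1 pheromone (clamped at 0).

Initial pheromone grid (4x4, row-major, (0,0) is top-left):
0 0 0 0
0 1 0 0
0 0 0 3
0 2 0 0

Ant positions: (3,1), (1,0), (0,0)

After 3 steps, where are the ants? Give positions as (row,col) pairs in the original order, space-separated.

Step 1: ant0:(3,1)->N->(2,1) | ant1:(1,0)->E->(1,1) | ant2:(0,0)->E->(0,1)
  grid max=2 at (1,1)
Step 2: ant0:(2,1)->N->(1,1) | ant1:(1,1)->N->(0,1) | ant2:(0,1)->S->(1,1)
  grid max=5 at (1,1)
Step 3: ant0:(1,1)->N->(0,1) | ant1:(0,1)->S->(1,1) | ant2:(1,1)->N->(0,1)
  grid max=6 at (1,1)

(0,1) (1,1) (0,1)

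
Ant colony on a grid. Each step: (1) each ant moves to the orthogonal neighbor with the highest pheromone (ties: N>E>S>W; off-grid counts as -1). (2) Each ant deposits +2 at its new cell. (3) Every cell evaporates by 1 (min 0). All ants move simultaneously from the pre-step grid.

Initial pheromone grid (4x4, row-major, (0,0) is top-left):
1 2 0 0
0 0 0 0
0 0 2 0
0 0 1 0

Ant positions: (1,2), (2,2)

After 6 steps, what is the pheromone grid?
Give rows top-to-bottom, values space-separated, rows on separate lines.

After step 1: ants at (2,2),(3,2)
  0 1 0 0
  0 0 0 0
  0 0 3 0
  0 0 2 0
After step 2: ants at (3,2),(2,2)
  0 0 0 0
  0 0 0 0
  0 0 4 0
  0 0 3 0
After step 3: ants at (2,2),(3,2)
  0 0 0 0
  0 0 0 0
  0 0 5 0
  0 0 4 0
After step 4: ants at (3,2),(2,2)
  0 0 0 0
  0 0 0 0
  0 0 6 0
  0 0 5 0
After step 5: ants at (2,2),(3,2)
  0 0 0 0
  0 0 0 0
  0 0 7 0
  0 0 6 0
After step 6: ants at (3,2),(2,2)
  0 0 0 0
  0 0 0 0
  0 0 8 0
  0 0 7 0

0 0 0 0
0 0 0 0
0 0 8 0
0 0 7 0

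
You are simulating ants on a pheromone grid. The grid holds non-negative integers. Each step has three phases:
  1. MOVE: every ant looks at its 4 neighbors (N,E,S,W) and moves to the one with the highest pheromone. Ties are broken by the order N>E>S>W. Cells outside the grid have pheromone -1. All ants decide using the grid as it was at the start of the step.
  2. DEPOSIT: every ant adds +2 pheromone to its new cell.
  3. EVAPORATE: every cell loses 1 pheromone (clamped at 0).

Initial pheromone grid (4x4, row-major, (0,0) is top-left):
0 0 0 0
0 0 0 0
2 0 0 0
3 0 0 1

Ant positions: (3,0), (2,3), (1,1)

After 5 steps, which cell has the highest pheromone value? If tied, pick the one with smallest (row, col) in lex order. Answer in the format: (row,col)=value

Step 1: ant0:(3,0)->N->(2,0) | ant1:(2,3)->S->(3,3) | ant2:(1,1)->N->(0,1)
  grid max=3 at (2,0)
Step 2: ant0:(2,0)->S->(3,0) | ant1:(3,3)->N->(2,3) | ant2:(0,1)->E->(0,2)
  grid max=3 at (3,0)
Step 3: ant0:(3,0)->N->(2,0) | ant1:(2,3)->S->(3,3) | ant2:(0,2)->E->(0,3)
  grid max=3 at (2,0)
Step 4: ant0:(2,0)->S->(3,0) | ant1:(3,3)->N->(2,3) | ant2:(0,3)->S->(1,3)
  grid max=3 at (3,0)
Step 5: ant0:(3,0)->N->(2,0) | ant1:(2,3)->N->(1,3) | ant2:(1,3)->S->(2,3)
  grid max=3 at (2,0)
Final grid:
  0 0 0 0
  0 0 0 2
  3 0 0 2
  2 0 0 0
Max pheromone 3 at (2,0)

Answer: (2,0)=3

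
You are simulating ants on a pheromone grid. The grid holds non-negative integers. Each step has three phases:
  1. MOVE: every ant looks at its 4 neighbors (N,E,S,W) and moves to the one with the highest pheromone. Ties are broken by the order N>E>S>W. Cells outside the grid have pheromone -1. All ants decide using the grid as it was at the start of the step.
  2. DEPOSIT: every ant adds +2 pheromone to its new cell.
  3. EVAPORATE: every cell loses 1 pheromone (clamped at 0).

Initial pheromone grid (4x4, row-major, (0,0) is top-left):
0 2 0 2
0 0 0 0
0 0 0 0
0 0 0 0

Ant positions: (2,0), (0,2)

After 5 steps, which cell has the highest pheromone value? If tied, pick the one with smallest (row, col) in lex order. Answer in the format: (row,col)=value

Answer: (0,3)=5

Derivation:
Step 1: ant0:(2,0)->N->(1,0) | ant1:(0,2)->E->(0,3)
  grid max=3 at (0,3)
Step 2: ant0:(1,0)->N->(0,0) | ant1:(0,3)->S->(1,3)
  grid max=2 at (0,3)
Step 3: ant0:(0,0)->E->(0,1) | ant1:(1,3)->N->(0,3)
  grid max=3 at (0,3)
Step 4: ant0:(0,1)->E->(0,2) | ant1:(0,3)->S->(1,3)
  grid max=2 at (0,3)
Step 5: ant0:(0,2)->E->(0,3) | ant1:(1,3)->N->(0,3)
  grid max=5 at (0,3)
Final grid:
  0 0 0 5
  0 0 0 0
  0 0 0 0
  0 0 0 0
Max pheromone 5 at (0,3)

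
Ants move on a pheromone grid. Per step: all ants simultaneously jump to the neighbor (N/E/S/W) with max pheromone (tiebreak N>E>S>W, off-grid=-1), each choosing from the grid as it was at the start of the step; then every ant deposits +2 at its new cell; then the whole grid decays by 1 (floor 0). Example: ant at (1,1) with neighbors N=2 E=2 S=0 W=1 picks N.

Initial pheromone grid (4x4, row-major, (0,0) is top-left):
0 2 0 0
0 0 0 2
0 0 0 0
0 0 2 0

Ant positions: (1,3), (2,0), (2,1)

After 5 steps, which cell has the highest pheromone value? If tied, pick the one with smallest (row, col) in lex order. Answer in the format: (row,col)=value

Answer: (0,1)=5

Derivation:
Step 1: ant0:(1,3)->N->(0,3) | ant1:(2,0)->N->(1,0) | ant2:(2,1)->N->(1,1)
  grid max=1 at (0,1)
Step 2: ant0:(0,3)->S->(1,3) | ant1:(1,0)->E->(1,1) | ant2:(1,1)->N->(0,1)
  grid max=2 at (0,1)
Step 3: ant0:(1,3)->N->(0,3) | ant1:(1,1)->N->(0,1) | ant2:(0,1)->S->(1,1)
  grid max=3 at (0,1)
Step 4: ant0:(0,3)->S->(1,3) | ant1:(0,1)->S->(1,1) | ant2:(1,1)->N->(0,1)
  grid max=4 at (0,1)
Step 5: ant0:(1,3)->N->(0,3) | ant1:(1,1)->N->(0,1) | ant2:(0,1)->S->(1,1)
  grid max=5 at (0,1)
Final grid:
  0 5 0 1
  0 5 0 1
  0 0 0 0
  0 0 0 0
Max pheromone 5 at (0,1)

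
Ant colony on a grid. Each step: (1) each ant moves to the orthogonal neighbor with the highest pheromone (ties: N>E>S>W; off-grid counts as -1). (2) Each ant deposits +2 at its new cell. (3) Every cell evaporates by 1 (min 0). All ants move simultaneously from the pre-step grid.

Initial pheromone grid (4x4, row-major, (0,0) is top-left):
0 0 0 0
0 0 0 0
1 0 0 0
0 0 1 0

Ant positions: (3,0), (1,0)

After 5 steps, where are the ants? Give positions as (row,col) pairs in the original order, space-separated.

Step 1: ant0:(3,0)->N->(2,0) | ant1:(1,0)->S->(2,0)
  grid max=4 at (2,0)
Step 2: ant0:(2,0)->N->(1,0) | ant1:(2,0)->N->(1,0)
  grid max=3 at (1,0)
Step 3: ant0:(1,0)->S->(2,0) | ant1:(1,0)->S->(2,0)
  grid max=6 at (2,0)
Step 4: ant0:(2,0)->N->(1,0) | ant1:(2,0)->N->(1,0)
  grid max=5 at (1,0)
Step 5: ant0:(1,0)->S->(2,0) | ant1:(1,0)->S->(2,0)
  grid max=8 at (2,0)

(2,0) (2,0)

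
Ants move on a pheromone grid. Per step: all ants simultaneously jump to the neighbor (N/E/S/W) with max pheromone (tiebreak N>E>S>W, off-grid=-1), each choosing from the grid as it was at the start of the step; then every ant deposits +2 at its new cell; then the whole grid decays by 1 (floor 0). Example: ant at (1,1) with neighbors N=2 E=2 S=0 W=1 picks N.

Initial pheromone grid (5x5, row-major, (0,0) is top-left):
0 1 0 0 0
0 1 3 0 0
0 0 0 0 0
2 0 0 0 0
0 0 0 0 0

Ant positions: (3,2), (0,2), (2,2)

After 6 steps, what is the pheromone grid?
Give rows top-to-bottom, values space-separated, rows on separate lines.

After step 1: ants at (2,2),(1,2),(1,2)
  0 0 0 0 0
  0 0 6 0 0
  0 0 1 0 0
  1 0 0 0 0
  0 0 0 0 0
After step 2: ants at (1,2),(2,2),(2,2)
  0 0 0 0 0
  0 0 7 0 0
  0 0 4 0 0
  0 0 0 0 0
  0 0 0 0 0
After step 3: ants at (2,2),(1,2),(1,2)
  0 0 0 0 0
  0 0 10 0 0
  0 0 5 0 0
  0 0 0 0 0
  0 0 0 0 0
After step 4: ants at (1,2),(2,2),(2,2)
  0 0 0 0 0
  0 0 11 0 0
  0 0 8 0 0
  0 0 0 0 0
  0 0 0 0 0
After step 5: ants at (2,2),(1,2),(1,2)
  0 0 0 0 0
  0 0 14 0 0
  0 0 9 0 0
  0 0 0 0 0
  0 0 0 0 0
After step 6: ants at (1,2),(2,2),(2,2)
  0 0 0 0 0
  0 0 15 0 0
  0 0 12 0 0
  0 0 0 0 0
  0 0 0 0 0

0 0 0 0 0
0 0 15 0 0
0 0 12 0 0
0 0 0 0 0
0 0 0 0 0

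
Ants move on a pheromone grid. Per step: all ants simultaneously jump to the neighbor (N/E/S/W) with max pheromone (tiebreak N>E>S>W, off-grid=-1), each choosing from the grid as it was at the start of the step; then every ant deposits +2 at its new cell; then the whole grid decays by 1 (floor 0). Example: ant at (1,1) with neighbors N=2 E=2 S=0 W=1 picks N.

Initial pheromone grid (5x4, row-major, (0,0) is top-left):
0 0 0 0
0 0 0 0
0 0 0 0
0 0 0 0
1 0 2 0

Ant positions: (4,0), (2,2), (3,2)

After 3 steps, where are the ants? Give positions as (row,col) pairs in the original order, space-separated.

Step 1: ant0:(4,0)->N->(3,0) | ant1:(2,2)->N->(1,2) | ant2:(3,2)->S->(4,2)
  grid max=3 at (4,2)
Step 2: ant0:(3,0)->N->(2,0) | ant1:(1,2)->N->(0,2) | ant2:(4,2)->N->(3,2)
  grid max=2 at (4,2)
Step 3: ant0:(2,0)->N->(1,0) | ant1:(0,2)->E->(0,3) | ant2:(3,2)->S->(4,2)
  grid max=3 at (4,2)

(1,0) (0,3) (4,2)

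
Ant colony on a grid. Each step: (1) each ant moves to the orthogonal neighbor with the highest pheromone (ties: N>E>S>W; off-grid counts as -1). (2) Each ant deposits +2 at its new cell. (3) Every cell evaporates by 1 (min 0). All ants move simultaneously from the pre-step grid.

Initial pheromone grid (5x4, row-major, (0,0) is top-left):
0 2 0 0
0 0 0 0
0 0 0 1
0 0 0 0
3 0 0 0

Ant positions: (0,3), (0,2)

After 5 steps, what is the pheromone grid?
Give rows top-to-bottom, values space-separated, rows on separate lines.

After step 1: ants at (1,3),(0,1)
  0 3 0 0
  0 0 0 1
  0 0 0 0
  0 0 0 0
  2 0 0 0
After step 2: ants at (0,3),(0,2)
  0 2 1 1
  0 0 0 0
  0 0 0 0
  0 0 0 0
  1 0 0 0
After step 3: ants at (0,2),(0,1)
  0 3 2 0
  0 0 0 0
  0 0 0 0
  0 0 0 0
  0 0 0 0
After step 4: ants at (0,1),(0,2)
  0 4 3 0
  0 0 0 0
  0 0 0 0
  0 0 0 0
  0 0 0 0
After step 5: ants at (0,2),(0,1)
  0 5 4 0
  0 0 0 0
  0 0 0 0
  0 0 0 0
  0 0 0 0

0 5 4 0
0 0 0 0
0 0 0 0
0 0 0 0
0 0 0 0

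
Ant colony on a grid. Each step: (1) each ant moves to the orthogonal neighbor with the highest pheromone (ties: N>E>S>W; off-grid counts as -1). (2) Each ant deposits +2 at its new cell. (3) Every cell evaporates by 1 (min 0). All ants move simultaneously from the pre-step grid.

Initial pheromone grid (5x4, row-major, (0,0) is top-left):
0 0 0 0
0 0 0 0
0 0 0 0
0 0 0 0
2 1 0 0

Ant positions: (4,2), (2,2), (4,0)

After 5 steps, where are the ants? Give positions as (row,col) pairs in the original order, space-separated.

Step 1: ant0:(4,2)->W->(4,1) | ant1:(2,2)->N->(1,2) | ant2:(4,0)->E->(4,1)
  grid max=4 at (4,1)
Step 2: ant0:(4,1)->W->(4,0) | ant1:(1,2)->N->(0,2) | ant2:(4,1)->W->(4,0)
  grid max=4 at (4,0)
Step 3: ant0:(4,0)->E->(4,1) | ant1:(0,2)->E->(0,3) | ant2:(4,0)->E->(4,1)
  grid max=6 at (4,1)
Step 4: ant0:(4,1)->W->(4,0) | ant1:(0,3)->S->(1,3) | ant2:(4,1)->W->(4,0)
  grid max=6 at (4,0)
Step 5: ant0:(4,0)->E->(4,1) | ant1:(1,3)->N->(0,3) | ant2:(4,0)->E->(4,1)
  grid max=8 at (4,1)

(4,1) (0,3) (4,1)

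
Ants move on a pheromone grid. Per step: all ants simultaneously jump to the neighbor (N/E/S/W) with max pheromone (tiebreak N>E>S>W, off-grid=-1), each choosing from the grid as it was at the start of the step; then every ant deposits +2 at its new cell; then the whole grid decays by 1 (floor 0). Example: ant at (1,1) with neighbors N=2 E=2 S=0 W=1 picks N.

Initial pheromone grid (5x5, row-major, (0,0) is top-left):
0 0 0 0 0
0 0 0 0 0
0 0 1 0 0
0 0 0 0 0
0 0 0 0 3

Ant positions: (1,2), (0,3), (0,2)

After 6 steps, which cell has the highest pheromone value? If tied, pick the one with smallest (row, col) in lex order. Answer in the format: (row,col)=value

Step 1: ant0:(1,2)->S->(2,2) | ant1:(0,3)->E->(0,4) | ant2:(0,2)->E->(0,3)
  grid max=2 at (2,2)
Step 2: ant0:(2,2)->N->(1,2) | ant1:(0,4)->W->(0,3) | ant2:(0,3)->E->(0,4)
  grid max=2 at (0,3)
Step 3: ant0:(1,2)->S->(2,2) | ant1:(0,3)->E->(0,4) | ant2:(0,4)->W->(0,3)
  grid max=3 at (0,3)
Step 4: ant0:(2,2)->N->(1,2) | ant1:(0,4)->W->(0,3) | ant2:(0,3)->E->(0,4)
  grid max=4 at (0,3)
Step 5: ant0:(1,2)->S->(2,2) | ant1:(0,3)->E->(0,4) | ant2:(0,4)->W->(0,3)
  grid max=5 at (0,3)
Step 6: ant0:(2,2)->N->(1,2) | ant1:(0,4)->W->(0,3) | ant2:(0,3)->E->(0,4)
  grid max=6 at (0,3)
Final grid:
  0 0 0 6 6
  0 0 1 0 0
  0 0 1 0 0
  0 0 0 0 0
  0 0 0 0 0
Max pheromone 6 at (0,3)

Answer: (0,3)=6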